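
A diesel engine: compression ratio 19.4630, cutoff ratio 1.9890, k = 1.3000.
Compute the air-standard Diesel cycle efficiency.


r^(k-1) = 2.4365
rc^k = 2.4447
eta = 0.5388 = 53.8816%

53.8816%


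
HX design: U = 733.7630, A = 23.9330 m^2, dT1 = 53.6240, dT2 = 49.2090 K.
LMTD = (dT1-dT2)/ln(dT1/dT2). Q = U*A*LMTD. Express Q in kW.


LMTD = 51.3849 K
Q = 733.7630 * 23.9330 * 51.3849 = 902377.7972 W = 902.3778 kW

902.3778 kW


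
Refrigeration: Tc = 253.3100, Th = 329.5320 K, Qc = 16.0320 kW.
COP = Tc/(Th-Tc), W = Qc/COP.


COP = 253.3100 / 76.2220 = 3.3233
W = 16.0320 / 3.3233 = 4.8241 kW

COP = 3.3233, W = 4.8241 kW


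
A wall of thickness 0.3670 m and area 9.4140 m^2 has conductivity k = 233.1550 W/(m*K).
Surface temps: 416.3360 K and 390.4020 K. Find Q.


dT = 25.9340 K
Q = 233.1550 * 9.4140 * 25.9340 / 0.3670 = 155103.7755 W

155103.7755 W


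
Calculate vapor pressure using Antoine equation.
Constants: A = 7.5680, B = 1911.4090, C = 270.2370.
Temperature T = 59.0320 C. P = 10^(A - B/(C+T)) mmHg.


C+T = 329.2690
B/(C+T) = 5.8050
log10(P) = 7.5680 - 5.8050 = 1.7630
P = 10^1.7630 = 57.9419 mmHg

57.9419 mmHg


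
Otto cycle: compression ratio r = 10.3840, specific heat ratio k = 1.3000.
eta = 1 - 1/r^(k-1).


r^(k-1) = 2.0179
eta = 1 - 1/2.0179 = 0.5044 = 50.4446%

50.4446%


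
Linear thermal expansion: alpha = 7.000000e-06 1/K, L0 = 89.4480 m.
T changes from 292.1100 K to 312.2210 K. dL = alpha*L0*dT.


dT = 20.1110 K
dL = 7.000000e-06 * 89.4480 * 20.1110 = 0.012592 m
L_final = 89.460592 m

dL = 0.012592 m


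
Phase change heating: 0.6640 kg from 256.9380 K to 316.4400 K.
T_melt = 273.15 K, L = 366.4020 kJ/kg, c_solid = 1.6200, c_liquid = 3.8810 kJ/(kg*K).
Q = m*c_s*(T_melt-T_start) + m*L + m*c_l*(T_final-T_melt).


Q1 (sensible, solid) = 0.6640 * 1.6200 * 16.2120 = 17.4389 kJ
Q2 (latent) = 0.6640 * 366.4020 = 243.2909 kJ
Q3 (sensible, liquid) = 0.6640 * 3.8810 * 43.2900 = 111.5576 kJ
Q_total = 372.2875 kJ

372.2875 kJ


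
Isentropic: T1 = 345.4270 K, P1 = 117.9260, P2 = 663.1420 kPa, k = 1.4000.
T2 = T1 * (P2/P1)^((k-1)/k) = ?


(k-1)/k = 0.2857
(P2/P1)^exp = 1.6379
T2 = 345.4270 * 1.6379 = 565.7716 K

565.7716 K


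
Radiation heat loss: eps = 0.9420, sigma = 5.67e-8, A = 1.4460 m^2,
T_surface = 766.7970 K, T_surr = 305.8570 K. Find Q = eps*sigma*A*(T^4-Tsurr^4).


T^4 = 3.4572e+11
Tsurr^4 = 8.7513e+09
Q = 0.9420 * 5.67e-8 * 1.4460 * 3.3697e+11 = 26024.8856 W

26024.8856 W


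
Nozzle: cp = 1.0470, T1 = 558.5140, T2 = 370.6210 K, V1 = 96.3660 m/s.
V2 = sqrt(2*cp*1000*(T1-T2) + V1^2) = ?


dT = 187.8930 K
2*cp*1000*dT = 393447.9420
V1^2 = 9286.4060
V2 = sqrt(402734.3480) = 634.6135 m/s

634.6135 m/s


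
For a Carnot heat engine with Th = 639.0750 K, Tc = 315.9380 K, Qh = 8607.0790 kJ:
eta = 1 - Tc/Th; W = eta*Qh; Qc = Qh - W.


eta = 1 - 315.9380/639.0750 = 0.5056
W = 0.5056 * 8607.0790 = 4352.0177 kJ
Qc = 8607.0790 - 4352.0177 = 4255.0613 kJ

eta = 50.5632%, W = 4352.0177 kJ, Qc = 4255.0613 kJ


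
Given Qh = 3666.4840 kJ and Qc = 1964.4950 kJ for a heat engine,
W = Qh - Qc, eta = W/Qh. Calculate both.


W = 3666.4840 - 1964.4950 = 1701.9890 kJ
eta = 1701.9890 / 3666.4840 = 0.4642 = 46.4202%

W = 1701.9890 kJ, eta = 46.4202%


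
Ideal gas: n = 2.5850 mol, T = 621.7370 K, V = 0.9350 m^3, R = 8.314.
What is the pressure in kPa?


P = nRT/V = 2.5850 * 8.314 * 621.7370 / 0.9350
= 13362.1789 / 0.9350 = 14291.1004 Pa = 14.2911 kPa

14.2911 kPa


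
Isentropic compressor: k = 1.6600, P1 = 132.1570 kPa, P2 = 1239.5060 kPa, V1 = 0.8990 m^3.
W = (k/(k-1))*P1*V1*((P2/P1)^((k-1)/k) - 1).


(k-1)/k = 0.3976
(P2/P1)^exp = 2.4351
W = 2.5152 * 132.1570 * 0.8990 * (2.4351 - 1) = 428.8476 kJ

428.8476 kJ


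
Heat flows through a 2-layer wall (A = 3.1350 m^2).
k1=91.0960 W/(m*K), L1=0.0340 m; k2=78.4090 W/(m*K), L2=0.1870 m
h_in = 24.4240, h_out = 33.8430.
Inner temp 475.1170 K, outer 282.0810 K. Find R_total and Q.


R_conv_in = 1/(24.4240*3.1350) = 0.0131
R_1 = 0.0340/(91.0960*3.1350) = 0.0001
R_2 = 0.1870/(78.4090*3.1350) = 0.0008
R_conv_out = 1/(33.8430*3.1350) = 0.0094
R_total = 0.0234 K/W
Q = 193.0360 / 0.0234 = 8261.7105 W

R_total = 0.0234 K/W, Q = 8261.7105 W


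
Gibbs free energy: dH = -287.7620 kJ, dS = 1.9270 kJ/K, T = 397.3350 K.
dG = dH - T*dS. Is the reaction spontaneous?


T*dS = 397.3350 * 1.9270 = 765.6645 kJ
dG = -287.7620 - 765.6645 = -1053.4265 kJ (spontaneous)

dG = -1053.4265 kJ, spontaneous


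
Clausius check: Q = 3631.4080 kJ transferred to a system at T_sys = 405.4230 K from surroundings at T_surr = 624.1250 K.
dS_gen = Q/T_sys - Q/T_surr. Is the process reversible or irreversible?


dS_sys = 3631.4080/405.4230 = 8.9571 kJ/K
dS_surr = -3631.4080/624.1250 = -5.8184 kJ/K
dS_gen = 8.9571 - 5.8184 = 3.1387 kJ/K (irreversible)

dS_gen = 3.1387 kJ/K, irreversible


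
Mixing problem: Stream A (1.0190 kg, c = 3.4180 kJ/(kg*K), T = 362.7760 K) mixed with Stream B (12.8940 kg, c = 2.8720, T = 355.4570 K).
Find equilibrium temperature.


num = 14426.6578
den = 40.5145
Tf = 356.0862 K

356.0862 K


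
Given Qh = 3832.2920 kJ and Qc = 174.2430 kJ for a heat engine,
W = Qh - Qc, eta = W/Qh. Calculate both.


W = 3832.2920 - 174.2430 = 3658.0490 kJ
eta = 3658.0490 / 3832.2920 = 0.9545 = 95.4533%

W = 3658.0490 kJ, eta = 95.4533%


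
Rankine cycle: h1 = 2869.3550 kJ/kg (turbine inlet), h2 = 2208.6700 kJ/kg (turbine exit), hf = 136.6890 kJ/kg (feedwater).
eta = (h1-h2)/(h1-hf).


W = 660.6850 kJ/kg
Q_in = 2732.6660 kJ/kg
eta = 0.2418 = 24.1773%

eta = 24.1773%


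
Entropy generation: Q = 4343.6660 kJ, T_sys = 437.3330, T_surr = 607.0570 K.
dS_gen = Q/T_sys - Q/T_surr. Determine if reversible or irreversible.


dS_sys = 4343.6660/437.3330 = 9.9322 kJ/K
dS_surr = -4343.6660/607.0570 = -7.1553 kJ/K
dS_gen = 9.9322 - 7.1553 = 2.7769 kJ/K (irreversible)

dS_gen = 2.7769 kJ/K, irreversible


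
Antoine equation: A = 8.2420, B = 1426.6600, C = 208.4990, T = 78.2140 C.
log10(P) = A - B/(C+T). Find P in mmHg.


C+T = 286.7130
B/(C+T) = 4.9759
log10(P) = 8.2420 - 4.9759 = 3.2661
P = 10^3.2661 = 1845.3694 mmHg

1845.3694 mmHg


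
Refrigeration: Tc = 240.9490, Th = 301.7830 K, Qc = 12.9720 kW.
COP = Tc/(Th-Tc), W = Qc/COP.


COP = 240.9490 / 60.8340 = 3.9608
W = 12.9720 / 3.9608 = 3.2751 kW

COP = 3.9608, W = 3.2751 kW


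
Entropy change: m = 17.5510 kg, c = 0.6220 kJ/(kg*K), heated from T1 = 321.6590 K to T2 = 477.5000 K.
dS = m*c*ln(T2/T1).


T2/T1 = 1.4845
ln(T2/T1) = 0.3951
dS = 17.5510 * 0.6220 * 0.3951 = 4.3129 kJ/K

4.3129 kJ/K


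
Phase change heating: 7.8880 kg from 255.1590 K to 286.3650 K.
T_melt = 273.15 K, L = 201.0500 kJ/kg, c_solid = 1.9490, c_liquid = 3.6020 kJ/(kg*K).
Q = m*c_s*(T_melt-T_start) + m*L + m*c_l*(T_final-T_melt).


Q1 (sensible, solid) = 7.8880 * 1.9490 * 17.9910 = 276.5885 kJ
Q2 (latent) = 7.8880 * 201.0500 = 1585.8824 kJ
Q3 (sensible, liquid) = 7.8880 * 3.6020 * 13.2150 = 375.4722 kJ
Q_total = 2237.9430 kJ

2237.9430 kJ


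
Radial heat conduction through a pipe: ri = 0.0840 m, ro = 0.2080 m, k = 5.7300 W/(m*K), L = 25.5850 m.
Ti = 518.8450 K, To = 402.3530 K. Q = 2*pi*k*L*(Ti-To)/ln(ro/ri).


dT = 116.4920 K
ln(ro/ri) = 0.9067
Q = 2*pi*5.7300*25.5850*116.4920 / 0.9067 = 118342.8992 W

118342.8992 W


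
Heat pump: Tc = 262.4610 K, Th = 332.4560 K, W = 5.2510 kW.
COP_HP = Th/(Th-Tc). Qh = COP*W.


COP = 332.4560 / 69.9950 = 4.7497
Qh = 4.7497 * 5.2510 = 24.9407 kW

COP = 4.7497, Qh = 24.9407 kW


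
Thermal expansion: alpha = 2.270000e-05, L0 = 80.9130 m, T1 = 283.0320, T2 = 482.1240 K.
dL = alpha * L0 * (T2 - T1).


dT = 199.0920 K
dL = 2.270000e-05 * 80.9130 * 199.0920 = 0.365677 m
L_final = 81.278677 m

dL = 0.365677 m


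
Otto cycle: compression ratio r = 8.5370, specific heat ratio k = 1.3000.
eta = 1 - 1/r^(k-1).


r^(k-1) = 1.9028
eta = 1 - 1/1.9028 = 0.4745 = 47.4457%

47.4457%


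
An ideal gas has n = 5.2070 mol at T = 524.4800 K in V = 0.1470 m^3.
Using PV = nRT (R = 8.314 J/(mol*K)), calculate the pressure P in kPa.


P = nRT/V = 5.2070 * 8.314 * 524.4800 / 0.1470
= 22705.2626 / 0.1470 = 154457.5689 Pa = 154.4576 kPa

154.4576 kPa


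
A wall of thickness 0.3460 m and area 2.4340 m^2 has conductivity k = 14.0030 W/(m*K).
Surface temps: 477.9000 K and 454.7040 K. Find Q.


dT = 23.1960 K
Q = 14.0030 * 2.4340 * 23.1960 / 0.3460 = 2284.9603 W

2284.9603 W


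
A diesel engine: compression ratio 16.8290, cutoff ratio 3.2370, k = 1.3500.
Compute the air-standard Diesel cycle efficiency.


r^(k-1) = 2.6861
rc^k = 4.8831
eta = 0.5213 = 52.1310%

52.1310%


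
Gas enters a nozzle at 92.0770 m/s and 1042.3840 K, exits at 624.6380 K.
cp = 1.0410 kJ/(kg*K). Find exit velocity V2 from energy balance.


dT = 417.7460 K
2*cp*1000*dT = 869747.1720
V1^2 = 8478.1739
V2 = sqrt(878225.3459) = 937.1368 m/s

937.1368 m/s


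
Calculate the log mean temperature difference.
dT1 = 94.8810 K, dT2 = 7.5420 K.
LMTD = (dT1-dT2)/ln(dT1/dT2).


dT1/dT2 = 12.5804
ln(dT1/dT2) = 2.5321
LMTD = 87.3390 / 2.5321 = 34.4922 K

34.4922 K


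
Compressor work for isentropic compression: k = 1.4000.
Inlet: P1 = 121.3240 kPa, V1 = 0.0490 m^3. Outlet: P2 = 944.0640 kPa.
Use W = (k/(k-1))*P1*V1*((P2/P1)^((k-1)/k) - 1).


(k-1)/k = 0.2857
(P2/P1)^exp = 1.7972
W = 3.5000 * 121.3240 * 0.0490 * (1.7972 - 1) = 16.5866 kJ

16.5866 kJ


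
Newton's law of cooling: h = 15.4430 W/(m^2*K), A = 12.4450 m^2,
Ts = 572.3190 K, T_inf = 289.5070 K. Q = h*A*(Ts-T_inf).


dT = 282.8120 K
Q = 15.4430 * 12.4450 * 282.8120 = 54353.1108 W

54353.1108 W


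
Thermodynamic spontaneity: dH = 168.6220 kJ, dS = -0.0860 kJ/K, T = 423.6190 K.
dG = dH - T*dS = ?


T*dS = 423.6190 * -0.0860 = -36.4312 kJ
dG = 168.6220 + 36.4312 = 205.0532 kJ (non-spontaneous)

dG = 205.0532 kJ, non-spontaneous


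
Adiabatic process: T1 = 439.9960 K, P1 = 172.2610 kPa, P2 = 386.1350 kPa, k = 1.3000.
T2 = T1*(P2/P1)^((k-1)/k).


(k-1)/k = 0.2308
(P2/P1)^exp = 1.2047
T2 = 439.9960 * 1.2047 = 530.0848 K

530.0848 K


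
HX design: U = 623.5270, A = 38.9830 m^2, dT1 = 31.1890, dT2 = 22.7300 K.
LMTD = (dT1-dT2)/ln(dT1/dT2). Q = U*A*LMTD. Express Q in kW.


LMTD = 26.7368 K
Q = 623.5270 * 38.9830 * 26.7368 = 649891.3516 W = 649.8914 kW

649.8914 kW


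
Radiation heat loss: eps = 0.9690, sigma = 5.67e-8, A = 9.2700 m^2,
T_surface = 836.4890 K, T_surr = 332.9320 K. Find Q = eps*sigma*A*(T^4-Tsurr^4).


T^4 = 4.8960e+11
Tsurr^4 = 1.2286e+10
Q = 0.9690 * 5.67e-8 * 9.2700 * 4.7731e+11 = 243102.7988 W

243102.7988 W


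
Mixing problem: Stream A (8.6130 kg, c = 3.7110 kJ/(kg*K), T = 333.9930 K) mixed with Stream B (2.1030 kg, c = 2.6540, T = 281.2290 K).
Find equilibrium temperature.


num = 12245.0067
den = 37.5442
Tf = 326.1490 K

326.1490 K


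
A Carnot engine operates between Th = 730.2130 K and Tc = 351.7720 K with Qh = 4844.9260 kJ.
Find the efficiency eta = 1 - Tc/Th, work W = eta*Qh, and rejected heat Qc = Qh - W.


eta = 1 - 351.7720/730.2130 = 0.5183
W = 0.5183 * 4844.9260 = 2510.9367 kJ
Qc = 4844.9260 - 2510.9367 = 2333.9893 kJ

eta = 51.8261%, W = 2510.9367 kJ, Qc = 2333.9893 kJ


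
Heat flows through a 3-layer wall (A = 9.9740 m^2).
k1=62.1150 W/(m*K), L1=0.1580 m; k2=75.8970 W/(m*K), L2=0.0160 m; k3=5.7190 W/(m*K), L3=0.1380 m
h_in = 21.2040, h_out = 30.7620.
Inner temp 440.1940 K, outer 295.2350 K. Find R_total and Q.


R_conv_in = 1/(21.2040*9.9740) = 0.0047
R_1 = 0.1580/(62.1150*9.9740) = 0.0003
R_2 = 0.0160/(75.8970*9.9740) = 2.1136e-05
R_3 = 0.1380/(5.7190*9.9740) = 0.0024
R_conv_out = 1/(30.7620*9.9740) = 0.0033
R_total = 0.0107 K/W
Q = 144.9590 / 0.0107 = 13569.0159 W

R_total = 0.0107 K/W, Q = 13569.0159 W


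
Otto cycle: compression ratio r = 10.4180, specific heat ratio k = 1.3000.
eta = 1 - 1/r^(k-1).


r^(k-1) = 2.0199
eta = 1 - 1/2.0199 = 0.5049 = 50.4932%

50.4932%


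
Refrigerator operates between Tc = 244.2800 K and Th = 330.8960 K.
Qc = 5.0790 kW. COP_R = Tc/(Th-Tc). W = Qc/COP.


COP = 244.2800 / 86.6160 = 2.8203
W = 5.0790 / 2.8203 = 1.8009 kW

COP = 2.8203, W = 1.8009 kW


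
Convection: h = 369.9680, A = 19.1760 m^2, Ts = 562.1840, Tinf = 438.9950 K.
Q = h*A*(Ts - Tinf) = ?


dT = 123.1890 K
Q = 369.9680 * 19.1760 * 123.1890 = 873965.1450 W

873965.1450 W


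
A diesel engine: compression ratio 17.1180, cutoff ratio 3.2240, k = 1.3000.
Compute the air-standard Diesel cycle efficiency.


r^(k-1) = 2.3444
rc^k = 4.5805
eta = 0.4718 = 47.1761%

47.1761%


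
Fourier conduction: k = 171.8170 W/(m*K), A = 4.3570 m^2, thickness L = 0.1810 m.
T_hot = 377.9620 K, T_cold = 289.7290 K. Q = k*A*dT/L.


dT = 88.2330 K
Q = 171.8170 * 4.3570 * 88.2330 / 0.1810 = 364927.1394 W

364927.1394 W


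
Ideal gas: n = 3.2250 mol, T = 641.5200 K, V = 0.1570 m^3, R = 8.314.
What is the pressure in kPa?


P = nRT/V = 3.2250 * 8.314 * 641.5200 / 0.1570
= 17200.8512 / 0.1570 = 109559.5620 Pa = 109.5596 kPa

109.5596 kPa


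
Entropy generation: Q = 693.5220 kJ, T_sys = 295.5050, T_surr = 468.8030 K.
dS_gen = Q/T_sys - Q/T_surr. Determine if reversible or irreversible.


dS_sys = 693.5220/295.5050 = 2.3469 kJ/K
dS_surr = -693.5220/468.8030 = -1.4793 kJ/K
dS_gen = 2.3469 - 1.4793 = 0.8676 kJ/K (irreversible)

dS_gen = 0.8676 kJ/K, irreversible


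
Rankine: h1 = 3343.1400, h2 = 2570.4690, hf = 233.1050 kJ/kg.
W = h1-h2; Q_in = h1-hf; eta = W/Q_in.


W = 772.6710 kJ/kg
Q_in = 3110.0350 kJ/kg
eta = 0.2484 = 24.8444%

eta = 24.8444%


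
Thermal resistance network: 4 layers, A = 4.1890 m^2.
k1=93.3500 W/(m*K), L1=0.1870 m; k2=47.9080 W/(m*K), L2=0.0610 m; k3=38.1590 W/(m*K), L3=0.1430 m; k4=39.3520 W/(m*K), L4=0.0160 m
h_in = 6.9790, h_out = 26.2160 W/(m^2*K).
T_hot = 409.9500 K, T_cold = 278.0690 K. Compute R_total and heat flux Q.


R_conv_in = 1/(6.9790*4.1890) = 0.0342
R_1 = 0.1870/(93.3500*4.1890) = 0.0005
R_2 = 0.0610/(47.9080*4.1890) = 0.0003
R_3 = 0.1430/(38.1590*4.1890) = 0.0009
R_4 = 0.0160/(39.3520*4.1890) = 9.7061e-05
R_conv_out = 1/(26.2160*4.1890) = 0.0091
R_total = 0.0451 K/W
Q = 131.8810 / 0.0451 = 2925.1460 W

R_total = 0.0451 K/W, Q = 2925.1460 W


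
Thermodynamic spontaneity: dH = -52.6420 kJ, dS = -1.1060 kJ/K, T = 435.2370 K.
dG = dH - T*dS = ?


T*dS = 435.2370 * -1.1060 = -481.3721 kJ
dG = -52.6420 + 481.3721 = 428.7301 kJ (non-spontaneous)

dG = 428.7301 kJ, non-spontaneous


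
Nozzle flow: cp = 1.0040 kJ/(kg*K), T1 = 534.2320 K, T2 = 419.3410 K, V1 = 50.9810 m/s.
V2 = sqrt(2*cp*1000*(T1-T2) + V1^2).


dT = 114.8910 K
2*cp*1000*dT = 230701.1280
V1^2 = 2599.0624
V2 = sqrt(233300.1904) = 483.0116 m/s

483.0116 m/s


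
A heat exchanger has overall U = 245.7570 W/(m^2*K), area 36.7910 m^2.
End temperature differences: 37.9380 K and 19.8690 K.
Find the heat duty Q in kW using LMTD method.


LMTD = 27.9363 K
Q = 245.7570 * 36.7910 * 27.9363 = 252590.2707 W = 252.5903 kW

252.5903 kW


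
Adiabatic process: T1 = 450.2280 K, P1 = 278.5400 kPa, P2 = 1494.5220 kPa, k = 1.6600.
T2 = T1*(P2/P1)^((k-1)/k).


(k-1)/k = 0.3976
(P2/P1)^exp = 1.9502
T2 = 450.2280 * 1.9502 = 878.0521 K

878.0521 K


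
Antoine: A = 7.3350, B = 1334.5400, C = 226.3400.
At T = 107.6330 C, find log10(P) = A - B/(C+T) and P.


C+T = 333.9730
B/(C+T) = 3.9960
log10(P) = 7.3350 - 3.9960 = 3.3390
P = 10^3.3390 = 2182.9723 mmHg

2182.9723 mmHg


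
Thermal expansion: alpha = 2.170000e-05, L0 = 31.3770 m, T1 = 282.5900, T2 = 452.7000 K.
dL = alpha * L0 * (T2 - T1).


dT = 170.1100 K
dL = 2.170000e-05 * 31.3770 * 170.1100 = 0.115825 m
L_final = 31.492825 m

dL = 0.115825 m


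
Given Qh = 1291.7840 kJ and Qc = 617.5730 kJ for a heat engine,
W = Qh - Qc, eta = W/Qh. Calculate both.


W = 1291.7840 - 617.5730 = 674.2110 kJ
eta = 674.2110 / 1291.7840 = 0.5219 = 52.1922%

W = 674.2110 kJ, eta = 52.1922%


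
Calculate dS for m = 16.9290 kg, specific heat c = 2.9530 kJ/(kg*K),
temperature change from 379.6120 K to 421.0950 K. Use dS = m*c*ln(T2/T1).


T2/T1 = 1.1093
ln(T2/T1) = 0.1037
dS = 16.9290 * 2.9530 * 0.1037 = 5.1845 kJ/K

5.1845 kJ/K


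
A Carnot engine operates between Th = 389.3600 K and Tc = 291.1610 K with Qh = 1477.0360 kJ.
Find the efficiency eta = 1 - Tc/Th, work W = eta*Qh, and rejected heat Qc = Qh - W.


eta = 1 - 291.1610/389.3600 = 0.2522
W = 0.2522 * 1477.0360 = 372.5176 kJ
Qc = 1477.0360 - 372.5176 = 1104.5184 kJ

eta = 25.2206%, W = 372.5176 kJ, Qc = 1104.5184 kJ


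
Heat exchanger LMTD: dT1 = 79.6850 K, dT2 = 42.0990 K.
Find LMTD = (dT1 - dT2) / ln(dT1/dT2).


dT1/dT2 = 1.8928
ln(dT1/dT2) = 0.6381
LMTD = 37.5860 / 0.6381 = 58.9069 K

58.9069 K


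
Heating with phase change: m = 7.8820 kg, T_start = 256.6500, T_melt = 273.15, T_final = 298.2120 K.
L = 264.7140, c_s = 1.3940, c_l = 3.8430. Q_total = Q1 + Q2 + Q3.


Q1 (sensible, solid) = 7.8820 * 1.3940 * 16.5000 = 181.2939 kJ
Q2 (latent) = 7.8820 * 264.7140 = 2086.4757 kJ
Q3 (sensible, liquid) = 7.8820 * 3.8430 * 25.0620 = 759.1412 kJ
Q_total = 3026.9108 kJ

3026.9108 kJ


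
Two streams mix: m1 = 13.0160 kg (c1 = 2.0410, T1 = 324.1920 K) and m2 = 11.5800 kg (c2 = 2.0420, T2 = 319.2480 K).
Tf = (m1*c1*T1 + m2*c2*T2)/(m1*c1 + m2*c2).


num = 16161.4263
den = 50.2120
Tf = 321.8637 K

321.8637 K


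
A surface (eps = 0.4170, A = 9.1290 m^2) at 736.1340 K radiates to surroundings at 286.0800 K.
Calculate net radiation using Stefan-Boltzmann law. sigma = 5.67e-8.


T^4 = 2.9365e+11
Tsurr^4 = 6.6981e+09
Q = 0.4170 * 5.67e-8 * 9.1290 * 2.8695e+11 = 61936.8207 W

61936.8207 W


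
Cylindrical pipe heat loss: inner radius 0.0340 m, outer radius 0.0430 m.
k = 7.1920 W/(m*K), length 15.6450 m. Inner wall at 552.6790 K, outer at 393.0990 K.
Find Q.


dT = 159.5800 K
ln(ro/ri) = 0.2348
Q = 2*pi*7.1920*15.6450*159.5800 / 0.2348 = 480410.2444 W

480410.2444 W


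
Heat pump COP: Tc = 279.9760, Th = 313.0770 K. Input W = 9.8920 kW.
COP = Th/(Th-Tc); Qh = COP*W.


COP = 313.0770 / 33.1010 = 9.4582
Qh = 9.4582 * 9.8920 = 93.5608 kW

COP = 9.4582, Qh = 93.5608 kW


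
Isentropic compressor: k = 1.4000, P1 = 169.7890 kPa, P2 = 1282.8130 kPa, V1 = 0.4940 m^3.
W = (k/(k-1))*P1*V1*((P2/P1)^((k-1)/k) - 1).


(k-1)/k = 0.2857
(P2/P1)^exp = 1.7821
W = 3.5000 * 169.7890 * 0.4940 * (1.7821 - 1) = 229.5944 kJ

229.5944 kJ


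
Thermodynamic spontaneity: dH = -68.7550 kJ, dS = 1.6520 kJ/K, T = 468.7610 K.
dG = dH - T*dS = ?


T*dS = 468.7610 * 1.6520 = 774.3932 kJ
dG = -68.7550 - 774.3932 = -843.1482 kJ (spontaneous)

dG = -843.1482 kJ, spontaneous


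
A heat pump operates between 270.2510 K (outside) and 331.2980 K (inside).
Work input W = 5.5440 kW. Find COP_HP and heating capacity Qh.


COP = 331.2980 / 61.0470 = 5.4269
Qh = 5.4269 * 5.5440 = 30.0869 kW

COP = 5.4269, Qh = 30.0869 kW


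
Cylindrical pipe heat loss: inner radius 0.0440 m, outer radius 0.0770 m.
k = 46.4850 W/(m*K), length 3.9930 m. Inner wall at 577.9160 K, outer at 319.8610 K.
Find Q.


dT = 258.0550 K
ln(ro/ri) = 0.5596
Q = 2*pi*46.4850*3.9930*258.0550 / 0.5596 = 537791.9953 W

537791.9953 W


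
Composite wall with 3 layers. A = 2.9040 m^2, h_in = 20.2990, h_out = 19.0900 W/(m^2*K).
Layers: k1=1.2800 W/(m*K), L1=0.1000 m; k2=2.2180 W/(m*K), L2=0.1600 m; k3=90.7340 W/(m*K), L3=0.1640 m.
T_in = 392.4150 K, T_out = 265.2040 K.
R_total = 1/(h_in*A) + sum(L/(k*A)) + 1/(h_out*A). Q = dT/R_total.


R_conv_in = 1/(20.2990*2.9040) = 0.0170
R_1 = 0.1000/(1.2800*2.9040) = 0.0269
R_2 = 0.1600/(2.2180*2.9040) = 0.0248
R_3 = 0.1640/(90.7340*2.9040) = 0.0006
R_conv_out = 1/(19.0900*2.9040) = 0.0180
R_total = 0.0874 K/W
Q = 127.2110 / 0.0874 = 1456.0375 W

R_total = 0.0874 K/W, Q = 1456.0375 W


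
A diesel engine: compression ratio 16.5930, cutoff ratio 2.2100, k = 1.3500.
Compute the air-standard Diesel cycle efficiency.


r^(k-1) = 2.6728
rc^k = 2.9170
eta = 0.5609 = 56.0945%

56.0945%


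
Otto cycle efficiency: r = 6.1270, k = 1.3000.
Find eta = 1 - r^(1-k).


r^(k-1) = 1.7226
eta = 1 - 1/1.7226 = 0.4195 = 41.9469%

41.9469%


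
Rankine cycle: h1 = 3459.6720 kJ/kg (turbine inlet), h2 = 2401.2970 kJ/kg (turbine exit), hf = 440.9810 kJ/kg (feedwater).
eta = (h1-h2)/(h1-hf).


W = 1058.3750 kJ/kg
Q_in = 3018.6910 kJ/kg
eta = 0.3506 = 35.0607%

eta = 35.0607%


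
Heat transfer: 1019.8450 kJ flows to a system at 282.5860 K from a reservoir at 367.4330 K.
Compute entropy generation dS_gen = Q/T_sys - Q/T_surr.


dS_sys = 1019.8450/282.5860 = 3.6090 kJ/K
dS_surr = -1019.8450/367.4330 = -2.7756 kJ/K
dS_gen = 3.6090 - 2.7756 = 0.8334 kJ/K (irreversible)

dS_gen = 0.8334 kJ/K, irreversible


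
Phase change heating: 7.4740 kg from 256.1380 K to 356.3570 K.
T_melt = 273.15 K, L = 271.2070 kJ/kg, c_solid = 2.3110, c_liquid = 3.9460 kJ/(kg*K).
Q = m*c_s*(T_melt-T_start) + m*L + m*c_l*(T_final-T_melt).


Q1 (sensible, solid) = 7.4740 * 2.3110 * 17.0120 = 293.8383 kJ
Q2 (latent) = 7.4740 * 271.2070 = 2027.0011 kJ
Q3 (sensible, liquid) = 7.4740 * 3.9460 * 83.2070 = 2453.9745 kJ
Q_total = 4774.8139 kJ

4774.8139 kJ


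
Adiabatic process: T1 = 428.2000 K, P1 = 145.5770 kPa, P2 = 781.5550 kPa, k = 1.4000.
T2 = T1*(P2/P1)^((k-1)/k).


(k-1)/k = 0.2857
(P2/P1)^exp = 1.6163
T2 = 428.2000 * 1.6163 = 692.1178 K

692.1178 K


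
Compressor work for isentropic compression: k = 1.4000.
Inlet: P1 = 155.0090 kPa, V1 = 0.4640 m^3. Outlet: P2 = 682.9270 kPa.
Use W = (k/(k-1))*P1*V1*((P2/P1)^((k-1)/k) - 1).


(k-1)/k = 0.2857
(P2/P1)^exp = 1.5276
W = 3.5000 * 155.0090 * 0.4640 * (1.5276 - 1) = 132.8110 kJ

132.8110 kJ


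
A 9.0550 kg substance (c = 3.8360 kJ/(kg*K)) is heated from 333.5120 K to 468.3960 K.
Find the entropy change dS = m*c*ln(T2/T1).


T2/T1 = 1.4044
ln(T2/T1) = 0.3396
dS = 9.0550 * 3.8360 * 0.3396 = 11.7972 kJ/K

11.7972 kJ/K


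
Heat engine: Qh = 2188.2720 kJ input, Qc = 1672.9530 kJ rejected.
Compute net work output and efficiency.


W = 2188.2720 - 1672.9530 = 515.3190 kJ
eta = 515.3190 / 2188.2720 = 0.2355 = 23.5491%

W = 515.3190 kJ, eta = 23.5491%


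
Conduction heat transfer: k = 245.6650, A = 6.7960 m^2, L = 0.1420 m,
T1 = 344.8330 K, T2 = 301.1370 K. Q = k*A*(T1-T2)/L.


dT = 43.6960 K
Q = 245.6650 * 6.7960 * 43.6960 / 0.1420 = 513747.8239 W

513747.8239 W


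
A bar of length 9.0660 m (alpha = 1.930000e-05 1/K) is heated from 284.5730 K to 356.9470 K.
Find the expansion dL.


dT = 72.3740 K
dL = 1.930000e-05 * 9.0660 * 72.3740 = 0.012664 m
L_final = 9.078664 m

dL = 0.012664 m


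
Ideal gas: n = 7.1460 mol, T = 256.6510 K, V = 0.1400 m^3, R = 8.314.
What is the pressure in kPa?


P = nRT/V = 7.1460 * 8.314 * 256.6510 / 0.1400
= 15248.1092 / 0.1400 = 108915.0655 Pa = 108.9151 kPa

108.9151 kPa


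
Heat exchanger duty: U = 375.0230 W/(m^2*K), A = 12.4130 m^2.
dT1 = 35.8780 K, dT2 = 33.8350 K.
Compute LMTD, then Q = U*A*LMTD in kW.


LMTD = 34.8465 K
Q = 375.0230 * 12.4130 * 34.8465 = 162216.1391 W = 162.2161 kW

162.2161 kW


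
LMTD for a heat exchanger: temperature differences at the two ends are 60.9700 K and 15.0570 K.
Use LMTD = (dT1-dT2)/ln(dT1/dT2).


dT1/dT2 = 4.0493
ln(dT1/dT2) = 1.3985
LMTD = 45.9130 / 1.3985 = 32.8293 K

32.8293 K


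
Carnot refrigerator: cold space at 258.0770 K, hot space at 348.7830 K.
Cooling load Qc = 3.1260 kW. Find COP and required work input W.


COP = 258.0770 / 90.7060 = 2.8452
W = 3.1260 / 2.8452 = 1.0987 kW

COP = 2.8452, W = 1.0987 kW


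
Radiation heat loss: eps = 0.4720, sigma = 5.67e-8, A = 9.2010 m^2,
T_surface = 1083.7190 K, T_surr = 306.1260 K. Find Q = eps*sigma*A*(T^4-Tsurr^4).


T^4 = 1.3793e+12
Tsurr^4 = 8.7822e+09
Q = 0.4720 * 5.67e-8 * 9.2010 * 1.3705e+12 = 337483.7373 W

337483.7373 W


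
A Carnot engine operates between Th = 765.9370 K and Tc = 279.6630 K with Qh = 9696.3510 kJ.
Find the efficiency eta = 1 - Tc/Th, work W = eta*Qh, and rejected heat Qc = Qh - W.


eta = 1 - 279.6630/765.9370 = 0.6349
W = 0.6349 * 9696.3510 = 6155.9676 kJ
Qc = 9696.3510 - 6155.9676 = 3540.3834 kJ

eta = 63.4875%, W = 6155.9676 kJ, Qc = 3540.3834 kJ


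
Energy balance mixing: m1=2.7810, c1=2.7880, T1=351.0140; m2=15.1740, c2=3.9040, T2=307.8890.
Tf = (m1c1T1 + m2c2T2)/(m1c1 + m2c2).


num = 20960.6894
den = 66.9927
Tf = 312.8801 K

312.8801 K


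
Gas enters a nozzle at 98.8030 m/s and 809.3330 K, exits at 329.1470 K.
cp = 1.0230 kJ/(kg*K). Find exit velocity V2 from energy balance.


dT = 480.1860 K
2*cp*1000*dT = 982460.5560
V1^2 = 9762.0328
V2 = sqrt(992222.5888) = 996.1037 m/s

996.1037 m/s


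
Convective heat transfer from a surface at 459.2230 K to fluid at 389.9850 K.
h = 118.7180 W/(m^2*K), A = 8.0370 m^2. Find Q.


dT = 69.2380 K
Q = 118.7180 * 8.0370 * 69.2380 = 66062.5076 W

66062.5076 W


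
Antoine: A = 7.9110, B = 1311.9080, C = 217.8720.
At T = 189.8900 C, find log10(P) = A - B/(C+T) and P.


C+T = 407.7620
B/(C+T) = 3.2173
log10(P) = 7.9110 - 3.2173 = 4.6937
P = 10^4.6937 = 49392.6623 mmHg

49392.6623 mmHg


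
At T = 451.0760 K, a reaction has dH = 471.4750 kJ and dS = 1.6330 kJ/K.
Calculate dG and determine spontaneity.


T*dS = 451.0760 * 1.6330 = 736.6071 kJ
dG = 471.4750 - 736.6071 = -265.1321 kJ (spontaneous)

dG = -265.1321 kJ, spontaneous


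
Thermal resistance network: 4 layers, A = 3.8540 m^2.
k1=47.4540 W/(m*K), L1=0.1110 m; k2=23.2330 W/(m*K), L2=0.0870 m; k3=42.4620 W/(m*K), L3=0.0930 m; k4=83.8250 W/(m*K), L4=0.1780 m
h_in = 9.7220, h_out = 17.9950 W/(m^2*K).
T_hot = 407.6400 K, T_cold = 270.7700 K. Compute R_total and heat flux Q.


R_conv_in = 1/(9.7220*3.8540) = 0.0267
R_1 = 0.1110/(47.4540*3.8540) = 0.0006
R_2 = 0.0870/(23.2330*3.8540) = 0.0010
R_3 = 0.0930/(42.4620*3.8540) = 0.0006
R_4 = 0.1780/(83.8250*3.8540) = 0.0006
R_conv_out = 1/(17.9950*3.8540) = 0.0144
R_total = 0.0438 K/W
Q = 136.8700 / 0.0438 = 3124.4651 W

R_total = 0.0438 K/W, Q = 3124.4651 W


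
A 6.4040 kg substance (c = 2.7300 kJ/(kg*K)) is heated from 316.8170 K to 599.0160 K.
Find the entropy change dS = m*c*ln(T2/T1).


T2/T1 = 1.8907
ln(T2/T1) = 0.6370
dS = 6.4040 * 2.7300 * 0.6370 = 11.1360 kJ/K

11.1360 kJ/K


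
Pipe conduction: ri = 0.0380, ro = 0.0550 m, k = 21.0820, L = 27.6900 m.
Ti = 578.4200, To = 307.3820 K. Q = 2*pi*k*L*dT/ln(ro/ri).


dT = 271.0380 K
ln(ro/ri) = 0.3697
Q = 2*pi*21.0820*27.6900*271.0380 / 0.3697 = 2688686.2622 W

2688686.2622 W


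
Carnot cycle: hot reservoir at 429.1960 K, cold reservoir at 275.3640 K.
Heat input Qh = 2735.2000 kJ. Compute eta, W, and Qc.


eta = 1 - 275.3640/429.1960 = 0.3584
W = 0.3584 * 2735.2000 = 980.3476 kJ
Qc = 2735.2000 - 980.3476 = 1754.8524 kJ

eta = 35.8419%, W = 980.3476 kJ, Qc = 1754.8524 kJ


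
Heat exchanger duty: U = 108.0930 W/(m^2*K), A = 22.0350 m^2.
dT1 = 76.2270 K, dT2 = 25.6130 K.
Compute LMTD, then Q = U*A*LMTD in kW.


LMTD = 46.4086 K
Q = 108.0930 * 22.0350 * 46.4086 = 110537.4757 W = 110.5375 kW

110.5375 kW


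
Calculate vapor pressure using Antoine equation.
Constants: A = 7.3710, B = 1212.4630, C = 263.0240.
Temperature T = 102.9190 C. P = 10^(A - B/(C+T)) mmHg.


C+T = 365.9430
B/(C+T) = 3.3133
log10(P) = 7.3710 - 3.3133 = 4.0577
P = 10^4.0577 = 11422.0370 mmHg

11422.0370 mmHg


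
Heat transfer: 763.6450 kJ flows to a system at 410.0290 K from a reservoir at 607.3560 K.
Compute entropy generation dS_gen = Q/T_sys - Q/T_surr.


dS_sys = 763.6450/410.0290 = 1.8624 kJ/K
dS_surr = -763.6450/607.3560 = -1.2573 kJ/K
dS_gen = 1.8624 - 1.2573 = 0.6051 kJ/K (irreversible)

dS_gen = 0.6051 kJ/K, irreversible


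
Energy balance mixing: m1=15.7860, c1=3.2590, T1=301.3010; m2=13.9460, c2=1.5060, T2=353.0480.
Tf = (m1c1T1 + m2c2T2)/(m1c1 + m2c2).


num = 22915.8569
den = 72.4493
Tf = 316.3022 K

316.3022 K


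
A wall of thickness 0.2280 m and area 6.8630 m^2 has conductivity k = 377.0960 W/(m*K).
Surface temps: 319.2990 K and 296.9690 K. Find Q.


dT = 22.3300 K
Q = 377.0960 * 6.8630 * 22.3300 / 0.2280 = 253466.0522 W

253466.0522 W


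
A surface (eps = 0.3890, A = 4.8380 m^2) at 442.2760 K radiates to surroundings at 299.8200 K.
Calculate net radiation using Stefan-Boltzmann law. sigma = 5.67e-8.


T^4 = 3.8263e+10
Tsurr^4 = 8.0806e+09
Q = 0.3890 * 5.67e-8 * 4.8380 * 3.0182e+10 = 3220.6654 W

3220.6654 W


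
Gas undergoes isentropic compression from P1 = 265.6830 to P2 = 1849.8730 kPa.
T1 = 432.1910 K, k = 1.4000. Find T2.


(k-1)/k = 0.2857
(P2/P1)^exp = 1.7410
T2 = 432.1910 * 1.7410 = 752.4358 K

752.4358 K


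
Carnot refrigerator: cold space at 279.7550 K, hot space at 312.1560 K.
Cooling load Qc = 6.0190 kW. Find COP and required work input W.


COP = 279.7550 / 32.4010 = 8.6341
W = 6.0190 / 8.6341 = 0.6971 kW

COP = 8.6341, W = 0.6971 kW


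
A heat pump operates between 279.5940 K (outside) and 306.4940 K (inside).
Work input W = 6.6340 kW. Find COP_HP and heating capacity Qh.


COP = 306.4940 / 26.9000 = 11.3938
Qh = 11.3938 * 6.6340 = 75.5867 kW

COP = 11.3938, Qh = 75.5867 kW


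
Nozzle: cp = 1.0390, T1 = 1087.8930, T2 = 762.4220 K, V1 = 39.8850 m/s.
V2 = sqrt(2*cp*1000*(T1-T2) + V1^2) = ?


dT = 325.4710 K
2*cp*1000*dT = 676328.7380
V1^2 = 1590.8132
V2 = sqrt(677919.5512) = 823.3587 m/s

823.3587 m/s


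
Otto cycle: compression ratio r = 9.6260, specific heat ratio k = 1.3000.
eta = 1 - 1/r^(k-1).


r^(k-1) = 1.9726
eta = 1 - 1/1.9726 = 0.4930 = 49.3049%

49.3049%


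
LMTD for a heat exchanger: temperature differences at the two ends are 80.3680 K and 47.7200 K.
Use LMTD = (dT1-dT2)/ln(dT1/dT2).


dT1/dT2 = 1.6842
ln(dT1/dT2) = 0.5213
LMTD = 32.6480 / 0.5213 = 62.6322 K

62.6322 K


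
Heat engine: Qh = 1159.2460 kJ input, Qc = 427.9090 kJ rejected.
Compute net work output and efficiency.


W = 1159.2460 - 427.9090 = 731.3370 kJ
eta = 731.3370 / 1159.2460 = 0.6309 = 63.0873%

W = 731.3370 kJ, eta = 63.0873%


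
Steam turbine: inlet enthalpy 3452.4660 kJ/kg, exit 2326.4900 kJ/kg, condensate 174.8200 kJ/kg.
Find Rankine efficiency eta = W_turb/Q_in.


W = 1125.9760 kJ/kg
Q_in = 3277.6460 kJ/kg
eta = 0.3435 = 34.3532%

eta = 34.3532%


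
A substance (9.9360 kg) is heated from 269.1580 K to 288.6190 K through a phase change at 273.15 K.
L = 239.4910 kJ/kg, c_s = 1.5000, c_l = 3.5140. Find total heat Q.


Q1 (sensible, solid) = 9.9360 * 1.5000 * 3.9920 = 59.4968 kJ
Q2 (latent) = 9.9360 * 239.4910 = 2379.5826 kJ
Q3 (sensible, liquid) = 9.9360 * 3.5140 * 15.4690 = 540.1017 kJ
Q_total = 2979.1811 kJ

2979.1811 kJ


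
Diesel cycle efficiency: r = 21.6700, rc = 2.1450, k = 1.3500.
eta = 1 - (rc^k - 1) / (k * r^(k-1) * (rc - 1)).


r^(k-1) = 2.9346
rc^k = 2.8017
eta = 0.6028 = 60.2808%

60.2808%


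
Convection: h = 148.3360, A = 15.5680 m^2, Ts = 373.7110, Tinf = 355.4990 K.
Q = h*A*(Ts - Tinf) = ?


dT = 18.2120 K
Q = 148.3360 * 15.5680 * 18.2120 = 42056.8778 W

42056.8778 W


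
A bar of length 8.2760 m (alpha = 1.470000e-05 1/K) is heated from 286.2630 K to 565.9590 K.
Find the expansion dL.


dT = 279.6960 K
dL = 1.470000e-05 * 8.2760 * 279.6960 = 0.034027 m
L_final = 8.310027 m

dL = 0.034027 m


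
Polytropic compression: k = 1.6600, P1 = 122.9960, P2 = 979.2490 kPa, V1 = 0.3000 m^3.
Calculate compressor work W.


(k-1)/k = 0.3976
(P2/P1)^exp = 2.2815
W = 2.5152 * 122.9960 * 0.3000 * (2.2815 - 1) = 118.9355 kJ

118.9355 kJ


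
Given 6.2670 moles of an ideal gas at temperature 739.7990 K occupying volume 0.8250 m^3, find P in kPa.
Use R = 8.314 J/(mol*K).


P = nRT/V = 6.2670 * 8.314 * 739.7990 / 0.8250
= 38546.3672 / 0.8250 = 46722.8694 Pa = 46.7229 kPa

46.7229 kPa


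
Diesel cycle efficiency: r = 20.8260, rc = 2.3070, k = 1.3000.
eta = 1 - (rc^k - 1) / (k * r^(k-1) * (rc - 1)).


r^(k-1) = 2.4865
rc^k = 2.9646
eta = 0.5350 = 53.4985%

53.4985%


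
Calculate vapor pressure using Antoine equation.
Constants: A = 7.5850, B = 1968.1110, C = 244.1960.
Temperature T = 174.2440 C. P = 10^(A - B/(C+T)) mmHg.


C+T = 418.4400
B/(C+T) = 4.7034
log10(P) = 7.5850 - 4.7034 = 2.8816
P = 10^2.8816 = 761.2924 mmHg

761.2924 mmHg


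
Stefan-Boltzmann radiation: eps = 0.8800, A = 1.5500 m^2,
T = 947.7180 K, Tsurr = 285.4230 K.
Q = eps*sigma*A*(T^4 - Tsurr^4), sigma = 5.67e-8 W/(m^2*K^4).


T^4 = 8.0671e+11
Tsurr^4 = 6.6368e+09
Q = 0.8800 * 5.67e-8 * 1.5500 * 8.0007e+11 = 61876.5719 W

61876.5719 W


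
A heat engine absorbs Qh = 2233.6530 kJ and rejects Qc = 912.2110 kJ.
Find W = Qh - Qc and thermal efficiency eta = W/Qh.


W = 2233.6530 - 912.2110 = 1321.4420 kJ
eta = 1321.4420 / 2233.6530 = 0.5916 = 59.1606%

W = 1321.4420 kJ, eta = 59.1606%


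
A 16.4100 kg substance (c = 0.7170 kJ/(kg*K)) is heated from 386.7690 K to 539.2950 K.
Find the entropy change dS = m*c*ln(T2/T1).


T2/T1 = 1.3944
ln(T2/T1) = 0.3324
dS = 16.4100 * 0.7170 * 0.3324 = 3.9114 kJ/K

3.9114 kJ/K


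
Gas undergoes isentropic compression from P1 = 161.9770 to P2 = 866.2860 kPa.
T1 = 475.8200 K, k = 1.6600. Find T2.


(k-1)/k = 0.3976
(P2/P1)^exp = 1.9477
T2 = 475.8200 * 1.9477 = 926.7683 K

926.7683 K


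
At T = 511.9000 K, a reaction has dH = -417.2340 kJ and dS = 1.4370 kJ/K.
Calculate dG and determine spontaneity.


T*dS = 511.9000 * 1.4370 = 735.6003 kJ
dG = -417.2340 - 735.6003 = -1152.8343 kJ (spontaneous)

dG = -1152.8343 kJ, spontaneous


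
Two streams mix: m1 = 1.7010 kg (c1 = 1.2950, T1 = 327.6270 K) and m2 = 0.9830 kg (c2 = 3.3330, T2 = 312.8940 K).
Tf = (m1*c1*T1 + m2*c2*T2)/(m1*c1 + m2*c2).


num = 1746.8419
den = 5.4791
Tf = 318.8172 K

318.8172 K


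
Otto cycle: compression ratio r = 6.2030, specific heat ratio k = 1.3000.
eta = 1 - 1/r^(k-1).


r^(k-1) = 1.7289
eta = 1 - 1/1.7289 = 0.4216 = 42.1612%

42.1612%


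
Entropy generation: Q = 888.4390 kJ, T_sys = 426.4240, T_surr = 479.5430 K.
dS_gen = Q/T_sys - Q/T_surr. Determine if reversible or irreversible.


dS_sys = 888.4390/426.4240 = 2.0835 kJ/K
dS_surr = -888.4390/479.5430 = -1.8527 kJ/K
dS_gen = 2.0835 - 1.8527 = 0.2308 kJ/K (irreversible)

dS_gen = 0.2308 kJ/K, irreversible


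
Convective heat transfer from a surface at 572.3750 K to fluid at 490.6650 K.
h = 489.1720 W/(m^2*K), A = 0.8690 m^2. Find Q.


dT = 81.7100 K
Q = 489.1720 * 0.8690 * 81.7100 = 34734.1421 W

34734.1421 W


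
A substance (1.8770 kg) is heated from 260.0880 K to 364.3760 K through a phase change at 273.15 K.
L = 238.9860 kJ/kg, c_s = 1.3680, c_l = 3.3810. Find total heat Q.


Q1 (sensible, solid) = 1.8770 * 1.3680 * 13.0620 = 33.5398 kJ
Q2 (latent) = 1.8770 * 238.9860 = 448.5767 kJ
Q3 (sensible, liquid) = 1.8770 * 3.3810 * 91.2260 = 578.9327 kJ
Q_total = 1061.0492 kJ

1061.0492 kJ


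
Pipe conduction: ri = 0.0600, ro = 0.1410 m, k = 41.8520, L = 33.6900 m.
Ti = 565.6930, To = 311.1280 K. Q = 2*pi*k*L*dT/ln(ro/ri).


dT = 254.5650 K
ln(ro/ri) = 0.8544
Q = 2*pi*41.8520*33.6900*254.5650 / 0.8544 = 2639530.9428 W

2639530.9428 W


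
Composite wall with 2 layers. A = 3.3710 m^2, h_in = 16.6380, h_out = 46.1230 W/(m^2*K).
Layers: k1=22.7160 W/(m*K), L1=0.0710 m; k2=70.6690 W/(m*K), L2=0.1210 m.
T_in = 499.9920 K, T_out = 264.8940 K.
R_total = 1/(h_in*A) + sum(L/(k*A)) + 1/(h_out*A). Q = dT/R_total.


R_conv_in = 1/(16.6380*3.3710) = 0.0178
R_1 = 0.0710/(22.7160*3.3710) = 0.0009
R_2 = 0.1210/(70.6690*3.3710) = 0.0005
R_conv_out = 1/(46.1230*3.3710) = 0.0064
R_total = 0.0257 K/W
Q = 235.0980 / 0.0257 = 9149.0924 W

R_total = 0.0257 K/W, Q = 9149.0924 W


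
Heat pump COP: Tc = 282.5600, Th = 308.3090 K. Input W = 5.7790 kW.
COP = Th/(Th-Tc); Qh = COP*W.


COP = 308.3090 / 25.7490 = 11.9736
Qh = 11.9736 * 5.7790 = 69.1956 kW

COP = 11.9736, Qh = 69.1956 kW


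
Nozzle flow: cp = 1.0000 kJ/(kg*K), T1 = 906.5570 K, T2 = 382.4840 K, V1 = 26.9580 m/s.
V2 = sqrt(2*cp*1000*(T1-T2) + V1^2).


dT = 524.0730 K
2*cp*1000*dT = 1048146.0000
V1^2 = 726.7338
V2 = sqrt(1048872.7338) = 1024.1449 m/s

1024.1449 m/s


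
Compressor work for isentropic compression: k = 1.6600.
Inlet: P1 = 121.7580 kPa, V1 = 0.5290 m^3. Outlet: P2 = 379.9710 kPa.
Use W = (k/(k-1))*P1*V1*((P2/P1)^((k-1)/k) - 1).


(k-1)/k = 0.3976
(P2/P1)^exp = 1.5722
W = 2.5152 * 121.7580 * 0.5290 * (1.5722 - 1) = 92.6983 kJ

92.6983 kJ


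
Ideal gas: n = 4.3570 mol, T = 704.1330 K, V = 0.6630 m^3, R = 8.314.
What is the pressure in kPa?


P = nRT/V = 4.3570 * 8.314 * 704.1330 / 0.6630
= 25506.5828 / 0.6630 = 38471.4673 Pa = 38.4715 kPa

38.4715 kPa


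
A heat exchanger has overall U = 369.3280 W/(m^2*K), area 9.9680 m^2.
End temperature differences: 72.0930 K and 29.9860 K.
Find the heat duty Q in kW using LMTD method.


LMTD = 48.0002 K
Q = 369.3280 * 9.9680 * 48.0002 = 176710.7204 W = 176.7107 kW

176.7107 kW


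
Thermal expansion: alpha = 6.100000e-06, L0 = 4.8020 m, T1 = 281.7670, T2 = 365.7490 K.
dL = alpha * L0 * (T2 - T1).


dT = 83.9820 K
dL = 6.100000e-06 * 4.8020 * 83.9820 = 0.002460 m
L_final = 4.804460 m

dL = 0.002460 m


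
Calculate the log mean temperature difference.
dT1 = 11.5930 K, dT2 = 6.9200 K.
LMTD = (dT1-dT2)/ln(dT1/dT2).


dT1/dT2 = 1.6753
ln(dT1/dT2) = 0.5160
LMTD = 4.6730 / 0.5160 = 9.0565 K

9.0565 K


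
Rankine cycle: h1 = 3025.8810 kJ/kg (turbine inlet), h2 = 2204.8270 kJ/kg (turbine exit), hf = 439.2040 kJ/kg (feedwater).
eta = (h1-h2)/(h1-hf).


W = 821.0540 kJ/kg
Q_in = 2586.6770 kJ/kg
eta = 0.3174 = 31.7417%

eta = 31.7417%


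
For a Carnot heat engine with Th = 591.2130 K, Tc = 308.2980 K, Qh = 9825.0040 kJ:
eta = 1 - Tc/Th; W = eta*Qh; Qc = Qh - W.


eta = 1 - 308.2980/591.2130 = 0.4785
W = 0.4785 * 9825.0040 = 4701.5898 kJ
Qc = 9825.0040 - 4701.5898 = 5123.4142 kJ

eta = 47.8533%, W = 4701.5898 kJ, Qc = 5123.4142 kJ


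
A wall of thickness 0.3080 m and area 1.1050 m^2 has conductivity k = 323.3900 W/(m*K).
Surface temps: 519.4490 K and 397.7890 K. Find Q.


dT = 121.6600 K
Q = 323.3900 * 1.1050 * 121.6600 / 0.3080 = 141151.6502 W

141151.6502 W


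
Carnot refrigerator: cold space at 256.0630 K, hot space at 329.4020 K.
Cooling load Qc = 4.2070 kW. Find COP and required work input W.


COP = 256.0630 / 73.3390 = 3.4915
W = 4.2070 / 3.4915 = 1.2049 kW

COP = 3.4915, W = 1.2049 kW


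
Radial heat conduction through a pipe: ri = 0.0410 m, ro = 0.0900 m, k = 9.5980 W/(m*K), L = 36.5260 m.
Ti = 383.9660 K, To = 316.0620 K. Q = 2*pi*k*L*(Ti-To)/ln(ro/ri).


dT = 67.9040 K
ln(ro/ri) = 0.7862
Q = 2*pi*9.5980*36.5260*67.9040 / 0.7862 = 190241.0681 W

190241.0681 W


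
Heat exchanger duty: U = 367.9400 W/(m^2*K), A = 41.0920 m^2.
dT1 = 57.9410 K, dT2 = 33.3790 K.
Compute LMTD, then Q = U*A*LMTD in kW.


LMTD = 44.5369 K
Q = 367.9400 * 41.0920 * 44.5369 = 673370.1166 W = 673.3701 kW

673.3701 kW


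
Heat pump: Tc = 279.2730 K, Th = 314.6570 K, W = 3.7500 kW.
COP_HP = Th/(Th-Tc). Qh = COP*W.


COP = 314.6570 / 35.3840 = 8.8926
Qh = 8.8926 * 3.7500 = 33.3474 kW

COP = 8.8926, Qh = 33.3474 kW


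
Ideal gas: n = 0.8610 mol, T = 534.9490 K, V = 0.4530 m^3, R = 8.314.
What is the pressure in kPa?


P = nRT/V = 0.8610 * 8.314 * 534.9490 / 0.4530
= 3829.3543 / 0.4530 = 8453.3208 Pa = 8.4533 kPa

8.4533 kPa


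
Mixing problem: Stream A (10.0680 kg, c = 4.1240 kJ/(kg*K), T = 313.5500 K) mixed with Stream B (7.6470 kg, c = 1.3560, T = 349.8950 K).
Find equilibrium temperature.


num = 16646.9089
den = 51.8898
Tf = 320.8130 K

320.8130 K


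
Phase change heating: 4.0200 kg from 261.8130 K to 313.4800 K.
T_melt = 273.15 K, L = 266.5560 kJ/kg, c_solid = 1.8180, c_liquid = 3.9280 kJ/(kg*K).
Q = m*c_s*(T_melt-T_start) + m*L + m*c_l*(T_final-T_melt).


Q1 (sensible, solid) = 4.0200 * 1.8180 * 11.3370 = 82.8549 kJ
Q2 (latent) = 4.0200 * 266.5560 = 1071.5551 kJ
Q3 (sensible, liquid) = 4.0200 * 3.9280 * 40.3300 = 636.8333 kJ
Q_total = 1791.2433 kJ

1791.2433 kJ


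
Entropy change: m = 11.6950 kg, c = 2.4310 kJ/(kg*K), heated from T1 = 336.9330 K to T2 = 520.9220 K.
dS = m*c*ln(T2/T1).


T2/T1 = 1.5461
ln(T2/T1) = 0.4357
dS = 11.6950 * 2.4310 * 0.4357 = 12.3876 kJ/K

12.3876 kJ/K
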